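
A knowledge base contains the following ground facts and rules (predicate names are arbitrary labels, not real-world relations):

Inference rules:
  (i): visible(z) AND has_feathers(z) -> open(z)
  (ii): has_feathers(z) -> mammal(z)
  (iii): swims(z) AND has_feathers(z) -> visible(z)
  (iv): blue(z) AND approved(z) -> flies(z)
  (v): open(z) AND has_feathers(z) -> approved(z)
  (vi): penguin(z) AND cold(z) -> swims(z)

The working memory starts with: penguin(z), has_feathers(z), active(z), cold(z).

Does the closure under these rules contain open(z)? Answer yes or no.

[1] (ii) [has_feathers(z) -> mammal(z)]; (vi) [penguin(z) AND cold(z) -> swims(z)]. ⇒ new: mammal(z), swims(z).
[2] (iii) [swims(z) AND has_feathers(z) -> visible(z)]. ⇒ new: visible(z).
[3] (i) [visible(z) AND has_feathers(z) -> open(z)]. ⇒ new: open(z).
[4] (v) [open(z) AND has_feathers(z) -> approved(z)]. ⇒ new: approved(z).
open(z) appears in round 3, so it is derivable.

yes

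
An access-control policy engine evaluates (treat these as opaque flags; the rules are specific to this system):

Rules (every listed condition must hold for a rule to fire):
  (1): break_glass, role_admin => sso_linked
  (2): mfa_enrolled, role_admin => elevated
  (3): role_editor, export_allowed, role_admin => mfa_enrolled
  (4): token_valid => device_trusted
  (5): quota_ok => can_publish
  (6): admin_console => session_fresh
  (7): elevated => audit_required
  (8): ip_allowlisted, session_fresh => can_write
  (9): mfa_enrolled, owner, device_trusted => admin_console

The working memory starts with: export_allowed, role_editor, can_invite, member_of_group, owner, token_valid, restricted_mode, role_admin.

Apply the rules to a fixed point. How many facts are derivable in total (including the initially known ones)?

14

Round 1 fires (3), (4), giving mfa_enrolled, device_trusted.
Round 2 fires (2), (9), giving elevated, admin_console.
Round 3 fires (6), (7), giving session_fresh, audit_required.
Closure: {admin_console, audit_required, can_invite, device_trusted, elevated, export_allowed, member_of_group, mfa_enrolled, owner, restricted_mode, role_admin, role_editor, session_fresh, token_valid} — 14 facts.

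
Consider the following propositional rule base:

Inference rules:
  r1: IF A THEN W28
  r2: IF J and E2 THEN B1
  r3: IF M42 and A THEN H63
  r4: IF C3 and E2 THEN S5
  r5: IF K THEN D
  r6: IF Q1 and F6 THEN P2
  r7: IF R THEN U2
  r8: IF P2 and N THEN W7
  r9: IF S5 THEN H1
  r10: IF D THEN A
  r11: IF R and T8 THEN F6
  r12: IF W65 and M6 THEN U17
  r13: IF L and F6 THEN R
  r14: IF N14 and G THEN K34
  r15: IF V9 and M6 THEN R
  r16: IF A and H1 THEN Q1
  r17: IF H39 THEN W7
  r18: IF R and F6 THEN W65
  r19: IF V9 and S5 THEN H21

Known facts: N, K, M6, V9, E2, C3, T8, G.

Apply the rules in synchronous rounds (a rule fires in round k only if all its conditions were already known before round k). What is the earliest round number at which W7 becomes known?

Round 1: r4 [IF C3 and E2 THEN S5]; r5 [IF K THEN D]; r15 [IF V9 and M6 THEN R]. New: S5, D, R.
Round 2: r7 [IF R THEN U2]; r9 [IF S5 THEN H1]; r10 [IF D THEN A]; r11 [IF R and T8 THEN F6]; r19 [IF V9 and S5 THEN H21]. New: U2, H1, A, F6, H21.
Round 3: r1 [IF A THEN W28]; r16 [IF A and H1 THEN Q1]; r18 [IF R and F6 THEN W65]. New: W28, Q1, W65.
Round 4: r6 [IF Q1 and F6 THEN P2]; r12 [IF W65 and M6 THEN U17]. New: P2, U17.
Round 5: r8 [IF P2 and N THEN W7]. New: W7.
W7 first appears in round 5.

5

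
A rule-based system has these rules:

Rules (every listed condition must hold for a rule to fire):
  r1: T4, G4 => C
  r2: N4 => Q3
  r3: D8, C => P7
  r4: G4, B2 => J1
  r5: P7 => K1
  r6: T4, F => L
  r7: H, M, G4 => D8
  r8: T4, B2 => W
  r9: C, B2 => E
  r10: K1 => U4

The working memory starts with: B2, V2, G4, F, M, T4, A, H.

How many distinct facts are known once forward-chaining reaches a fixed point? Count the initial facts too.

[1] r1 [T4, G4 => C]; r4 [G4, B2 => J1]; r6 [T4, F => L]; r7 [H, M, G4 => D8]; r8 [T4, B2 => W]. ⇒ new: C, J1, L, D8, W.
[2] r3 [D8, C => P7]; r9 [C, B2 => E]. ⇒ new: P7, E.
[3] r5 [P7 => K1]. ⇒ new: K1.
[4] r10 [K1 => U4]. ⇒ new: U4.
Closure: {A, B2, C, D8, E, F, G4, H, J1, K1, L, M, P7, T4, U4, V2, W} — 17 facts.

17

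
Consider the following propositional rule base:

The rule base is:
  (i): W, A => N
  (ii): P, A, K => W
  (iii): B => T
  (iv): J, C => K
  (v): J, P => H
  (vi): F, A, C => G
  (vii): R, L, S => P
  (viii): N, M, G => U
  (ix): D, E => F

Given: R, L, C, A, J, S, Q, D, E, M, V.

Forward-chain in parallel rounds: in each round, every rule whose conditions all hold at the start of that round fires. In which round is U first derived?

Round 1: (iv) [J, C => K]; (vii) [R, L, S => P]; (ix) [D, E => F]. New: K, P, F.
Round 2: (ii) [P, A, K => W]; (v) [J, P => H]; (vi) [F, A, C => G]. New: W, H, G.
Round 3: (i) [W, A => N]. New: N.
Round 4: (viii) [N, M, G => U]. New: U.
U first appears in round 4.

4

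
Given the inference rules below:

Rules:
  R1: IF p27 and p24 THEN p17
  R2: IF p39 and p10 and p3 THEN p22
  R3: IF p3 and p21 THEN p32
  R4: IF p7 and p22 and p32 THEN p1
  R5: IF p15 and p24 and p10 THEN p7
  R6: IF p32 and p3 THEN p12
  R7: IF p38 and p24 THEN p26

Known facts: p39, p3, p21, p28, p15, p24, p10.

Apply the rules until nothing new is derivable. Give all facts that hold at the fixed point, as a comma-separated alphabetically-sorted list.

p1, p10, p12, p15, p21, p22, p24, p28, p3, p32, p39, p7

Round 1 fires R2, R3, R5, giving p22, p32, p7.
Round 2 fires R4, R6, giving p1, p12.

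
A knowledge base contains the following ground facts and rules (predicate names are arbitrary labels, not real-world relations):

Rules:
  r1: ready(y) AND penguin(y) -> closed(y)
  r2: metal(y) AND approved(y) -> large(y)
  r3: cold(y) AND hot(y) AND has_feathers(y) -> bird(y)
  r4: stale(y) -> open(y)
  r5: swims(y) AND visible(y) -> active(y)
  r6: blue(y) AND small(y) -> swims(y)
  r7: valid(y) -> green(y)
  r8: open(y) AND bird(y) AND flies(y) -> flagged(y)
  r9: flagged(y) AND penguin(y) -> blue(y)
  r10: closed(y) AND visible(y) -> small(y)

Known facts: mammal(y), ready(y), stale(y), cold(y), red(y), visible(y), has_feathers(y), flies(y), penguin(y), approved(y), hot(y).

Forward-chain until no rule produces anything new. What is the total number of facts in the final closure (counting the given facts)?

[1] r1 [ready(y) AND penguin(y) -> closed(y)]; r3 [cold(y) AND hot(y) AND has_feathers(y) -> bird(y)]; r4 [stale(y) -> open(y)]. ⇒ new: closed(y), bird(y), open(y).
[2] r8 [open(y) AND bird(y) AND flies(y) -> flagged(y)]; r10 [closed(y) AND visible(y) -> small(y)]. ⇒ new: flagged(y), small(y).
[3] r9 [flagged(y) AND penguin(y) -> blue(y)]. ⇒ new: blue(y).
[4] r6 [blue(y) AND small(y) -> swims(y)]. ⇒ new: swims(y).
[5] r5 [swims(y) AND visible(y) -> active(y)]. ⇒ new: active(y).
Closure: {active(y), approved(y), bird(y), blue(y), closed(y), cold(y), flagged(y), flies(y), has_feathers(y), hot(y), mammal(y), open(y), penguin(y), ready(y), red(y), small(y), stale(y), swims(y), visible(y)} — 19 facts.

19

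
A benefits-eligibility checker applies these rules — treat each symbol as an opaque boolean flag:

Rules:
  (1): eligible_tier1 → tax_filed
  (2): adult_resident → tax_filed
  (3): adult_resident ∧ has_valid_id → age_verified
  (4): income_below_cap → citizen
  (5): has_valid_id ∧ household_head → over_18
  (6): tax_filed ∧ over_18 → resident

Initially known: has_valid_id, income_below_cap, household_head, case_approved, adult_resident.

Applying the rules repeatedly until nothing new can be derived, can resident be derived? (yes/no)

Round 1: (2) [adult_resident → tax_filed]; (3) [adult_resident ∧ has_valid_id → age_verified]; (4) [income_below_cap → citizen]; (5) [has_valid_id ∧ household_head → over_18]. New: tax_filed, age_verified, citizen, over_18.
Round 2: (6) [tax_filed ∧ over_18 → resident]. New: resident.
resident appears in round 2, so it is derivable.

yes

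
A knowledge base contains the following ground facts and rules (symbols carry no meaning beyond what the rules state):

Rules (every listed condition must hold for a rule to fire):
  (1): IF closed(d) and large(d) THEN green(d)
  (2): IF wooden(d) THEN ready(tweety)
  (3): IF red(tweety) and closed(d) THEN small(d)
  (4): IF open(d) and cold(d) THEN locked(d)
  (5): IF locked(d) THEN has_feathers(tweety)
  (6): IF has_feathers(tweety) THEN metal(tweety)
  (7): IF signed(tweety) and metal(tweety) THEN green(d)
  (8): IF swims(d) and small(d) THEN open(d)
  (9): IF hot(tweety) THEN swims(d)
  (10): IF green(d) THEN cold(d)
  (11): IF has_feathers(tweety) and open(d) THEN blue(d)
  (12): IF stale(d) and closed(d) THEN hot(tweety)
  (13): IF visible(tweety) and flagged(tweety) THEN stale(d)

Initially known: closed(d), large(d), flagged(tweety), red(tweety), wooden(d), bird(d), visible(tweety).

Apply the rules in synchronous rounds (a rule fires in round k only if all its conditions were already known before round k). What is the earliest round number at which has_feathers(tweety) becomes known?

6

Round 1: (1) [IF closed(d) and large(d) THEN green(d)]; (2) [IF wooden(d) THEN ready(tweety)]; (3) [IF red(tweety) and closed(d) THEN small(d)]; (13) [IF visible(tweety) and flagged(tweety) THEN stale(d)]. Adds green(d), ready(tweety), small(d), stale(d).
Round 2: (10) [IF green(d) THEN cold(d)]; (12) [IF stale(d) and closed(d) THEN hot(tweety)]. Adds cold(d), hot(tweety).
Round 3: (9) [IF hot(tweety) THEN swims(d)]. Adds swims(d).
Round 4: (8) [IF swims(d) and small(d) THEN open(d)]. Adds open(d).
Round 5: (4) [IF open(d) and cold(d) THEN locked(d)]. Adds locked(d).
Round 6: (5) [IF locked(d) THEN has_feathers(tweety)]. Adds has_feathers(tweety).
has_feathers(tweety) first appears in round 6.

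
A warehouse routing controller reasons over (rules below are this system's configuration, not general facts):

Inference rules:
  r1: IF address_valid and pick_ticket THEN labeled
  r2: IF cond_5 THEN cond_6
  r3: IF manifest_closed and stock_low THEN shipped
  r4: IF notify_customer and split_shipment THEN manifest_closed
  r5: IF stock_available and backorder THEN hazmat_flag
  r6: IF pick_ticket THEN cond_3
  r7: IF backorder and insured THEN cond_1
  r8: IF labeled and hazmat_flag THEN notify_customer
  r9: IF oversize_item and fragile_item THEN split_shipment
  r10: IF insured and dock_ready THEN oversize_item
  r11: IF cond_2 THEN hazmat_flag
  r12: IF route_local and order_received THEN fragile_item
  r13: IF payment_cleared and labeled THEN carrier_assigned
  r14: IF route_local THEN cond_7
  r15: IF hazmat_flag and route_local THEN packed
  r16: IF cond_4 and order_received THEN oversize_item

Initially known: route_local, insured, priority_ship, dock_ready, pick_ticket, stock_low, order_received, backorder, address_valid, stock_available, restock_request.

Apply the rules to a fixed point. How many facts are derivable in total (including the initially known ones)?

Round 1 — r1, r5, r6, r7, r10, r12, r14, derive labeled, hazmat_flag, cond_3, cond_1, oversize_item, fragile_item, cond_7.
Round 2 — r8, r9, r15, derive notify_customer, split_shipment, packed.
Round 3 — r4, derive manifest_closed.
Round 4 — r3, derive shipped.
Closure: {address_valid, backorder, cond_1, cond_3, cond_7, dock_ready, fragile_item, hazmat_flag, insured, labeled, manifest_closed, notify_customer, order_received, oversize_item, packed, pick_ticket, priority_ship, restock_request, route_local, shipped, split_shipment, stock_available, stock_low} — 23 facts.

23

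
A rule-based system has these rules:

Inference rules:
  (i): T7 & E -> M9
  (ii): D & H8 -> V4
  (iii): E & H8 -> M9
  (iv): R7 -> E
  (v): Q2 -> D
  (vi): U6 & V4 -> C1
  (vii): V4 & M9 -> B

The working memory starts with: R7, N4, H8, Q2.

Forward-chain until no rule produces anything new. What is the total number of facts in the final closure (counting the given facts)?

Round 1: (iv) [R7 -> E]; (v) [Q2 -> D]. New: E, D.
Round 2: (ii) [D & H8 -> V4]; (iii) [E & H8 -> M9]. New: V4, M9.
Round 3: (vii) [V4 & M9 -> B]. New: B.
Closure: {B, D, E, H8, M9, N4, Q2, R7, V4} — 9 facts.

9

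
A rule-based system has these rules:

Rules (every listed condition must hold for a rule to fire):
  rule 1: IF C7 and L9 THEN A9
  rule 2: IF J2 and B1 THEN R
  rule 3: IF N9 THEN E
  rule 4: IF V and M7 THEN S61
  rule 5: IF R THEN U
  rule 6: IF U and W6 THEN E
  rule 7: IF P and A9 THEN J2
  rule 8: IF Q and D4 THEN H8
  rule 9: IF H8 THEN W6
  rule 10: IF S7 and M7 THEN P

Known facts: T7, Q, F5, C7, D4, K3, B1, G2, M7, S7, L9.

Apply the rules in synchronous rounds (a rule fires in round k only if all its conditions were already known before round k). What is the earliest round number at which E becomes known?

Round 1 fires rule 1, rule 8, rule 10, giving A9, H8, P.
Round 2 fires rule 7, rule 9, giving J2, W6.
Round 3 fires rule 2, giving R.
Round 4 fires rule 5, giving U.
Round 5 fires rule 6, giving E.
E first appears in round 5.

5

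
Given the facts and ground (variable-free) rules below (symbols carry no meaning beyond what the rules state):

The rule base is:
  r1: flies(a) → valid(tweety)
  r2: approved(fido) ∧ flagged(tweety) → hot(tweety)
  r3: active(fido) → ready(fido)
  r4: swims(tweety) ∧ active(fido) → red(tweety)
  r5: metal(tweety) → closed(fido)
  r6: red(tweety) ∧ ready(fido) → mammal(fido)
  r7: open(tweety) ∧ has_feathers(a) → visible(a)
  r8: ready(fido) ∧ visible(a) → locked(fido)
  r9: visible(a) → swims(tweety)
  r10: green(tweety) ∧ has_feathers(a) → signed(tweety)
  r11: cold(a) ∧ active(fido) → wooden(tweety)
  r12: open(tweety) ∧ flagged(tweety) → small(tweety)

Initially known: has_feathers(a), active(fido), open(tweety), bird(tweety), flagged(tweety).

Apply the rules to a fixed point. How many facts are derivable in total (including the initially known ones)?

[1] r3 [active(fido) → ready(fido)]; r7 [open(tweety) ∧ has_feathers(a) → visible(a)]; r12 [open(tweety) ∧ flagged(tweety) → small(tweety)]. ⇒ new: ready(fido), visible(a), small(tweety).
[2] r8 [ready(fido) ∧ visible(a) → locked(fido)]; r9 [visible(a) → swims(tweety)]. ⇒ new: locked(fido), swims(tweety).
[3] r4 [swims(tweety) ∧ active(fido) → red(tweety)]. ⇒ new: red(tweety).
[4] r6 [red(tweety) ∧ ready(fido) → mammal(fido)]. ⇒ new: mammal(fido).
Closure: {active(fido), bird(tweety), flagged(tweety), has_feathers(a), locked(fido), mammal(fido), open(tweety), ready(fido), red(tweety), small(tweety), swims(tweety), visible(a)} — 12 facts.

12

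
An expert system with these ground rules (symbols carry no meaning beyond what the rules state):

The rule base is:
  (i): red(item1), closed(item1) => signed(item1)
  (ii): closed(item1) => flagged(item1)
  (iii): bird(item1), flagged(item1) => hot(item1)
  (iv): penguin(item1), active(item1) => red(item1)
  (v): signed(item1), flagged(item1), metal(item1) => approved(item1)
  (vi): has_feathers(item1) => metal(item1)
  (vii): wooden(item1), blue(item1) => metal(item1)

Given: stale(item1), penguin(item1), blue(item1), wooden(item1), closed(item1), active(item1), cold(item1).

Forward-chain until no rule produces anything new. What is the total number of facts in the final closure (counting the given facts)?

12

Round 1 fires (ii), (iv), (vii), giving flagged(item1), red(item1), metal(item1).
Round 2 fires (i), giving signed(item1).
Round 3 fires (v), giving approved(item1).
Closure: {active(item1), approved(item1), blue(item1), closed(item1), cold(item1), flagged(item1), metal(item1), penguin(item1), red(item1), signed(item1), stale(item1), wooden(item1)} — 12 facts.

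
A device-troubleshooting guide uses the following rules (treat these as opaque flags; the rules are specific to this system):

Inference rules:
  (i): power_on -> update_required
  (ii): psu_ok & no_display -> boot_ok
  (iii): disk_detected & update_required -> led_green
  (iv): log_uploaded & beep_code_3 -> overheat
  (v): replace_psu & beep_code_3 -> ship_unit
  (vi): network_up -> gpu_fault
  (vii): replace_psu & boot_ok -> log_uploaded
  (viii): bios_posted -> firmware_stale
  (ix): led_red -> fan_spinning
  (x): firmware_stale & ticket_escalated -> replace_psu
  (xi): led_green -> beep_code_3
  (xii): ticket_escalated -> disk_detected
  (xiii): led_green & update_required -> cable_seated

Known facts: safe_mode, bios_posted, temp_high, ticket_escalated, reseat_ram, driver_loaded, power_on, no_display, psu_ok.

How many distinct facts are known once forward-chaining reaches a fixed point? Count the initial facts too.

Round 1 — (i), (ii), (viii), (xii), derive update_required, boot_ok, firmware_stale, disk_detected.
Round 2 — (iii), (x), derive led_green, replace_psu.
Round 3 — (vii), (xi), (xiii), derive log_uploaded, beep_code_3, cable_seated.
Round 4 — (iv), (v), derive overheat, ship_unit.
Closure: {beep_code_3, bios_posted, boot_ok, cable_seated, disk_detected, driver_loaded, firmware_stale, led_green, log_uploaded, no_display, overheat, power_on, psu_ok, replace_psu, reseat_ram, safe_mode, ship_unit, temp_high, ticket_escalated, update_required} — 20 facts.

20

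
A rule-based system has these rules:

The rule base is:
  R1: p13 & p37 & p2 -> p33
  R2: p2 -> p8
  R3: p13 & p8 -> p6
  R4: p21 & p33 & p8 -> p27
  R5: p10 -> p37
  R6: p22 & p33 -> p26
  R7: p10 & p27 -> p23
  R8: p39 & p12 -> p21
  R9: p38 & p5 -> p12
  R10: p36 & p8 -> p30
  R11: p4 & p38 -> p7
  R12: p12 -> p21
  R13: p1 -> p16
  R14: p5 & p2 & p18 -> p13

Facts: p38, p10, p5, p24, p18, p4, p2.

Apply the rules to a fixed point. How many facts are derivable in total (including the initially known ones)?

17

Round 1 — R2, R5, R9, R11, R14, derive p8, p37, p12, p7, p13.
Round 2 — R1, R3, R12, derive p33, p6, p21.
Round 3 — R4, derive p27.
Round 4 — R7, derive p23.
Closure: {p10, p12, p13, p18, p2, p21, p23, p24, p27, p33, p37, p38, p4, p5, p6, p7, p8} — 17 facts.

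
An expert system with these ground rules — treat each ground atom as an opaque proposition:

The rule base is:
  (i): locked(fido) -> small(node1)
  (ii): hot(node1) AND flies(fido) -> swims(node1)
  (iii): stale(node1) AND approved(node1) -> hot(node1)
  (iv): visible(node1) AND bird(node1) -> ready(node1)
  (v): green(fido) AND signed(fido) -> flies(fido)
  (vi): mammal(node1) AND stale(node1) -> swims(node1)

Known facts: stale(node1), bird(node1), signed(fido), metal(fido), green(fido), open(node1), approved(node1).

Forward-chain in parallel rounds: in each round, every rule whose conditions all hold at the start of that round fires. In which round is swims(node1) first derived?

2

Round 1: (iii) [stale(node1) AND approved(node1) -> hot(node1)]; (v) [green(fido) AND signed(fido) -> flies(fido)]. Adds hot(node1), flies(fido).
Round 2: (ii) [hot(node1) AND flies(fido) -> swims(node1)]. Adds swims(node1).
swims(node1) first appears in round 2.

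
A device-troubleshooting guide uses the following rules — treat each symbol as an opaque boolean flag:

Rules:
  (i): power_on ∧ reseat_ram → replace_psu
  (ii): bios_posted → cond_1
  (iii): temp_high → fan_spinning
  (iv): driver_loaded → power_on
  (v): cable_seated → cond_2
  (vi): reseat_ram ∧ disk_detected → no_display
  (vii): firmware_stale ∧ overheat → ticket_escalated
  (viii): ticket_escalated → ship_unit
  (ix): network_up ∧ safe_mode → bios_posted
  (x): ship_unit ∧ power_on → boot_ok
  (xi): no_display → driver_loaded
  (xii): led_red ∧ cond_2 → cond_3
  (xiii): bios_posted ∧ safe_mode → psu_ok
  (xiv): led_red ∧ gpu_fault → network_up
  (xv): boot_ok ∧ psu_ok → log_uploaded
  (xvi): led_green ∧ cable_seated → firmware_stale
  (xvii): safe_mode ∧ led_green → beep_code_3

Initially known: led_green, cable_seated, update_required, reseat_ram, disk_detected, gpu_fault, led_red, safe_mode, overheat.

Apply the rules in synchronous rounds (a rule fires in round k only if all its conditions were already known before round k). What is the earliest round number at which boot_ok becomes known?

Round 1: (v) [cable_seated → cond_2]; (vi) [reseat_ram ∧ disk_detected → no_display]; (xiv) [led_red ∧ gpu_fault → network_up]; (xvi) [led_green ∧ cable_seated → firmware_stale]; (xvii) [safe_mode ∧ led_green → beep_code_3]. Adds cond_2, no_display, network_up, firmware_stale, beep_code_3.
Round 2: (vii) [firmware_stale ∧ overheat → ticket_escalated]; (ix) [network_up ∧ safe_mode → bios_posted]; (xi) [no_display → driver_loaded]; (xii) [led_red ∧ cond_2 → cond_3]. Adds ticket_escalated, bios_posted, driver_loaded, cond_3.
Round 3: (ii) [bios_posted → cond_1]; (iv) [driver_loaded → power_on]; (viii) [ticket_escalated → ship_unit]; (xiii) [bios_posted ∧ safe_mode → psu_ok]. Adds cond_1, power_on, ship_unit, psu_ok.
Round 4: (i) [power_on ∧ reseat_ram → replace_psu]; (x) [ship_unit ∧ power_on → boot_ok]. Adds replace_psu, boot_ok.
boot_ok first appears in round 4.

4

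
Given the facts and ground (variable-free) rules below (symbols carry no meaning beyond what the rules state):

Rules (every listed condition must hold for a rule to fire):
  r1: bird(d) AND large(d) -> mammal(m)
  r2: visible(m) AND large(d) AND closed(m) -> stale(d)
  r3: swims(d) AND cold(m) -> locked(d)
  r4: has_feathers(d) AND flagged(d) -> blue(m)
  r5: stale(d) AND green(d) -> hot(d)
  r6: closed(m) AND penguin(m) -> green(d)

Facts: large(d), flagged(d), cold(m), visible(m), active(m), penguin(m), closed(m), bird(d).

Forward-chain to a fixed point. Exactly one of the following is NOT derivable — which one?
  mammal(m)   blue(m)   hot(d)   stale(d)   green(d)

blue(m)

Round 1: r1 [bird(d) AND large(d) -> mammal(m)]; r2 [visible(m) AND large(d) AND closed(m) -> stale(d)]; r6 [closed(m) AND penguin(m) -> green(d)]. New: mammal(m), stale(d), green(d).
Round 2: r5 [stale(d) AND green(d) -> hot(d)]. New: hot(d).
Derived: stale(d) (round 1), mammal(m) (round 1), hot(d) (round 2), green(d) (round 1). blue(m) never appears in any round.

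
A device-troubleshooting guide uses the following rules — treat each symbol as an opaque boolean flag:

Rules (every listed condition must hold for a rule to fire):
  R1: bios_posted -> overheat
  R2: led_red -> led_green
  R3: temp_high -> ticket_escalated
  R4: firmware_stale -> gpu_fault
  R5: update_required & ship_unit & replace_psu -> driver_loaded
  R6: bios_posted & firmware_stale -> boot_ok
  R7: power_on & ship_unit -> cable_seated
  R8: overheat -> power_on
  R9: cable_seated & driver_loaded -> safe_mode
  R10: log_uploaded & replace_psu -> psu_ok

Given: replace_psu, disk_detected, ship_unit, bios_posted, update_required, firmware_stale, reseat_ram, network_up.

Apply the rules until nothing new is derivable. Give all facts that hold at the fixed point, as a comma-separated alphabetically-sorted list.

Round 1 fires R1, R4, R5, R6, giving overheat, gpu_fault, driver_loaded, boot_ok.
Round 2 fires R8, giving power_on.
Round 3 fires R7, giving cable_seated.
Round 4 fires R9, giving safe_mode.

bios_posted, boot_ok, cable_seated, disk_detected, driver_loaded, firmware_stale, gpu_fault, network_up, overheat, power_on, replace_psu, reseat_ram, safe_mode, ship_unit, update_required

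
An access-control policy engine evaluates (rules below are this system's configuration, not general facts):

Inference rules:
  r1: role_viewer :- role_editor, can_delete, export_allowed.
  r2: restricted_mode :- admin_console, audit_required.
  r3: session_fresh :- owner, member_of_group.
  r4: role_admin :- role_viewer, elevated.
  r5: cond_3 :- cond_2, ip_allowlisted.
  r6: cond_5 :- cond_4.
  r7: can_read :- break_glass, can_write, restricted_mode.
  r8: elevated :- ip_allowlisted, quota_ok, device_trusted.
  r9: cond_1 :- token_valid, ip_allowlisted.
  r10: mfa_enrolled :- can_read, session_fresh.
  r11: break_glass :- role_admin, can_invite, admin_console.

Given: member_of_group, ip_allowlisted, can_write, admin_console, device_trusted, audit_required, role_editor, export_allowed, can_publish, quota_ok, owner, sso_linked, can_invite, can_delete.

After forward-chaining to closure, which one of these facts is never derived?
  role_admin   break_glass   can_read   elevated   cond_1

cond_1

Round 1 fires r1, r2, r3, r8, giving role_viewer, restricted_mode, session_fresh, elevated.
Round 2 fires r4, giving role_admin.
Round 3 fires r11, giving break_glass.
Round 4 fires r7, giving can_read.
Round 5 fires r10, giving mfa_enrolled.
Derived: break_glass (round 3), elevated (round 1), can_read (round 4), role_admin (round 2). cond_1 never appears in any round.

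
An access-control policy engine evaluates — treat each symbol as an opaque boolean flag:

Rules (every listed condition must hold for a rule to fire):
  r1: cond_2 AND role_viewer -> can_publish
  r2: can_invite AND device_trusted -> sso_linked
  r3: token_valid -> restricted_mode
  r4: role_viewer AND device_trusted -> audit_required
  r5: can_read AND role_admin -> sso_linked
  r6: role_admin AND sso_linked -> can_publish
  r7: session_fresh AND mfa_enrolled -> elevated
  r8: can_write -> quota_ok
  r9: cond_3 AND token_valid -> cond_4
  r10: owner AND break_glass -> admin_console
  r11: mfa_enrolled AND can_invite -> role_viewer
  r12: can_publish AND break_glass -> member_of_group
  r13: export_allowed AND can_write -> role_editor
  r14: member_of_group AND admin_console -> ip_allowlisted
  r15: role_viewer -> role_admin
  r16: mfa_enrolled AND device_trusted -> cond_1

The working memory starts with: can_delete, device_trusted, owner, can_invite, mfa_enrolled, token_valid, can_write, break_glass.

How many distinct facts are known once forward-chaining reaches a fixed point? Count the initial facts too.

19

Round 1 — r2, r3, r8, r10, r11, r16, derive sso_linked, restricted_mode, quota_ok, admin_console, role_viewer, cond_1.
Round 2 — r4, r15, derive audit_required, role_admin.
Round 3 — r6, derive can_publish.
Round 4 — r12, derive member_of_group.
Round 5 — r14, derive ip_allowlisted.
Closure: {admin_console, audit_required, break_glass, can_delete, can_invite, can_publish, can_write, cond_1, device_trusted, ip_allowlisted, member_of_group, mfa_enrolled, owner, quota_ok, restricted_mode, role_admin, role_viewer, sso_linked, token_valid} — 19 facts.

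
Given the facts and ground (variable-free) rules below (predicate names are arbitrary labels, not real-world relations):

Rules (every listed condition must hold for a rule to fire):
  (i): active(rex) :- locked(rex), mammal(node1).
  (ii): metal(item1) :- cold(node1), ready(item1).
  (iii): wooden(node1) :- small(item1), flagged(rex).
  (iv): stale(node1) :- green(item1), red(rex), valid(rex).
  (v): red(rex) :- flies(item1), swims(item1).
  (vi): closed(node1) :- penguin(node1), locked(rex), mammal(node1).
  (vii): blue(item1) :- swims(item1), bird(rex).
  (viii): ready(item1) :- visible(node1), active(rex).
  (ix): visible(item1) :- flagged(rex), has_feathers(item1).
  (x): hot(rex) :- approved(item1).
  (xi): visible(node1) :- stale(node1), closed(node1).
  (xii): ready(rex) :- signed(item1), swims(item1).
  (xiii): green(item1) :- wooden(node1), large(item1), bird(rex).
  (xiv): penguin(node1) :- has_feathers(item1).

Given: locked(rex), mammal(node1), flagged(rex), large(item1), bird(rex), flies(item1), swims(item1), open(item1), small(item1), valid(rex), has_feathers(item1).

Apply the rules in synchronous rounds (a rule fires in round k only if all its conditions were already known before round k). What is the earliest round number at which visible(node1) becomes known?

4

[1] (i) [active(rex) :- locked(rex), mammal(node1).]; (iii) [wooden(node1) :- small(item1), flagged(rex).]; (v) [red(rex) :- flies(item1), swims(item1).]; (vii) [blue(item1) :- swims(item1), bird(rex).]; (ix) [visible(item1) :- flagged(rex), has_feathers(item1).]; (xiv) [penguin(node1) :- has_feathers(item1).]. ⇒ new: active(rex), wooden(node1), red(rex), blue(item1), visible(item1), penguin(node1).
[2] (vi) [closed(node1) :- penguin(node1), locked(rex), mammal(node1).]; (xiii) [green(item1) :- wooden(node1), large(item1), bird(rex).]. ⇒ new: closed(node1), green(item1).
[3] (iv) [stale(node1) :- green(item1), red(rex), valid(rex).]. ⇒ new: stale(node1).
[4] (xi) [visible(node1) :- stale(node1), closed(node1).]. ⇒ new: visible(node1).
visible(node1) first appears in round 4.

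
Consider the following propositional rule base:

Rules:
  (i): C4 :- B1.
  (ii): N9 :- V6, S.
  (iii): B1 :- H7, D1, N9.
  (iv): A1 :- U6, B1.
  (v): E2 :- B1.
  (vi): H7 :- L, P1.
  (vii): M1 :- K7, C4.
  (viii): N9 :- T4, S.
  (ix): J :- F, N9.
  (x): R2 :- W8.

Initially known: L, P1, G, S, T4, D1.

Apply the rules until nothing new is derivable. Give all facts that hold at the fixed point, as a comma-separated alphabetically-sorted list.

B1, C4, D1, E2, G, H7, L, N9, P1, S, T4

Round 1: (vi) [H7 :- L, P1.]; (viii) [N9 :- T4, S.]. Adds H7, N9.
Round 2: (iii) [B1 :- H7, D1, N9.]. Adds B1.
Round 3: (i) [C4 :- B1.]; (v) [E2 :- B1.]. Adds C4, E2.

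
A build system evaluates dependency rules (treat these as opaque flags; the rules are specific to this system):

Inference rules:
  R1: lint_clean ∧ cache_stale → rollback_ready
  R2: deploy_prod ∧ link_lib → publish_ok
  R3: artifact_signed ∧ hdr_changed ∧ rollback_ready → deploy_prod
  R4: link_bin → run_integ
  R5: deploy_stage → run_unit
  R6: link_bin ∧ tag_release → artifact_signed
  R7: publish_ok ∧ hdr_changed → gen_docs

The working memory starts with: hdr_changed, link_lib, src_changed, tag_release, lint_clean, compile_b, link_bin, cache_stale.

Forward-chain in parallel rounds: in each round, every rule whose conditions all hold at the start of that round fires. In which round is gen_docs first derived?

4

Round 1 fires R1, R4, R6, giving rollback_ready, run_integ, artifact_signed.
Round 2 fires R3, giving deploy_prod.
Round 3 fires R2, giving publish_ok.
Round 4 fires R7, giving gen_docs.
gen_docs first appears in round 4.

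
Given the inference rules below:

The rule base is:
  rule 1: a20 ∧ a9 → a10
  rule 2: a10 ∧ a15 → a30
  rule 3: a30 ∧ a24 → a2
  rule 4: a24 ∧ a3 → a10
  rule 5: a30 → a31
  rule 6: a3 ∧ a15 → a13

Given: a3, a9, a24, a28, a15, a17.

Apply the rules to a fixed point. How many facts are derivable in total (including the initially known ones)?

Round 1: rule 4 [a24 ∧ a3 → a10]; rule 6 [a3 ∧ a15 → a13]. Adds a10, a13.
Round 2: rule 2 [a10 ∧ a15 → a30]. Adds a30.
Round 3: rule 3 [a30 ∧ a24 → a2]; rule 5 [a30 → a31]. Adds a2, a31.
Closure: {a10, a13, a15, a17, a2, a24, a28, a3, a30, a31, a9} — 11 facts.

11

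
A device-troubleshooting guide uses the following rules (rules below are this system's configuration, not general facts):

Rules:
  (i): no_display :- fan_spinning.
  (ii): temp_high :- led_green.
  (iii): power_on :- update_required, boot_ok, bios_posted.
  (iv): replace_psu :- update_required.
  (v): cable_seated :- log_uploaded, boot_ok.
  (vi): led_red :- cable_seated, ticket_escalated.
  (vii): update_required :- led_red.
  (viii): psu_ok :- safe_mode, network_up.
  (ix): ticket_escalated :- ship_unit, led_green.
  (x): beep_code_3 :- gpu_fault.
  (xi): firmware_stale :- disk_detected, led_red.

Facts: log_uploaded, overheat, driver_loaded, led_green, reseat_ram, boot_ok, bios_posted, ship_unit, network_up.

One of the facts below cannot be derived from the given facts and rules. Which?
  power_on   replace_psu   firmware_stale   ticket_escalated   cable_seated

firmware_stale

Round 1 — (ii), (v), (ix), derive temp_high, cable_seated, ticket_escalated.
Round 2 — (vi), derive led_red.
Round 3 — (vii), derive update_required.
Round 4 — (iii), (iv), derive power_on, replace_psu.
Derived: cable_seated (round 1), ticket_escalated (round 1), replace_psu (round 4), power_on (round 4). firmware_stale never appears in any round.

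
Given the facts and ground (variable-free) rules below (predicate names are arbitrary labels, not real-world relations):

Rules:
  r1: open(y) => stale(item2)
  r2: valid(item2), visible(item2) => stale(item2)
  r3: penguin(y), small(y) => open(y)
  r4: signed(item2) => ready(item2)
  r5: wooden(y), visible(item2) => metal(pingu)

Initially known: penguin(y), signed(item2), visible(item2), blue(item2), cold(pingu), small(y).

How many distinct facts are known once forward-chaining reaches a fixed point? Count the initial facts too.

Round 1 fires r3, r4, giving open(y), ready(item2).
Round 2 fires r1, giving stale(item2).
Closure: {blue(item2), cold(pingu), open(y), penguin(y), ready(item2), signed(item2), small(y), stale(item2), visible(item2)} — 9 facts.

9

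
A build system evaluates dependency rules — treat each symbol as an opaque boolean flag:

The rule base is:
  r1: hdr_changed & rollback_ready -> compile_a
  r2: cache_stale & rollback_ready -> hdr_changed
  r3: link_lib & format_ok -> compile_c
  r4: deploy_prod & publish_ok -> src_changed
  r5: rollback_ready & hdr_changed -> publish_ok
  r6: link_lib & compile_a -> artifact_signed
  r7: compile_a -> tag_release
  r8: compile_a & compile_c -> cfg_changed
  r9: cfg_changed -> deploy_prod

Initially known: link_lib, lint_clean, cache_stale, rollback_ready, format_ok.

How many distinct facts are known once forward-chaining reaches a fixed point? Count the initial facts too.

Round 1 — r2, r3, derive hdr_changed, compile_c.
Round 2 — r1, r5, derive compile_a, publish_ok.
Round 3 — r6, r7, r8, derive artifact_signed, tag_release, cfg_changed.
Round 4 — r9, derive deploy_prod.
Round 5 — r4, derive src_changed.
Closure: {artifact_signed, cache_stale, cfg_changed, compile_a, compile_c, deploy_prod, format_ok, hdr_changed, link_lib, lint_clean, publish_ok, rollback_ready, src_changed, tag_release} — 14 facts.

14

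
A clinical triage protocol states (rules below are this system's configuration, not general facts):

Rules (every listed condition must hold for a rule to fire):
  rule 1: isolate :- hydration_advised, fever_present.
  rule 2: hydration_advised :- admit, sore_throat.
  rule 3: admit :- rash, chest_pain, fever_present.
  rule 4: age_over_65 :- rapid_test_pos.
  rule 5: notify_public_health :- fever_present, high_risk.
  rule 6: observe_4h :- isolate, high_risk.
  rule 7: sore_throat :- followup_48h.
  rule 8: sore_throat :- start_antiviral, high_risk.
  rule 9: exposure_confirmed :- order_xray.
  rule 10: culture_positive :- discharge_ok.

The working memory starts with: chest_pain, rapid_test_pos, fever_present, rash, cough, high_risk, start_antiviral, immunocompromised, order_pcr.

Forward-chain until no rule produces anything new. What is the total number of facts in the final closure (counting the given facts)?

16

Round 1 — rule 3, rule 4, rule 5, rule 8, derive admit, age_over_65, notify_public_health, sore_throat.
Round 2 — rule 2, derive hydration_advised.
Round 3 — rule 1, derive isolate.
Round 4 — rule 6, derive observe_4h.
Closure: {admit, age_over_65, chest_pain, cough, fever_present, high_risk, hydration_advised, immunocompromised, isolate, notify_public_health, observe_4h, order_pcr, rapid_test_pos, rash, sore_throat, start_antiviral} — 16 facts.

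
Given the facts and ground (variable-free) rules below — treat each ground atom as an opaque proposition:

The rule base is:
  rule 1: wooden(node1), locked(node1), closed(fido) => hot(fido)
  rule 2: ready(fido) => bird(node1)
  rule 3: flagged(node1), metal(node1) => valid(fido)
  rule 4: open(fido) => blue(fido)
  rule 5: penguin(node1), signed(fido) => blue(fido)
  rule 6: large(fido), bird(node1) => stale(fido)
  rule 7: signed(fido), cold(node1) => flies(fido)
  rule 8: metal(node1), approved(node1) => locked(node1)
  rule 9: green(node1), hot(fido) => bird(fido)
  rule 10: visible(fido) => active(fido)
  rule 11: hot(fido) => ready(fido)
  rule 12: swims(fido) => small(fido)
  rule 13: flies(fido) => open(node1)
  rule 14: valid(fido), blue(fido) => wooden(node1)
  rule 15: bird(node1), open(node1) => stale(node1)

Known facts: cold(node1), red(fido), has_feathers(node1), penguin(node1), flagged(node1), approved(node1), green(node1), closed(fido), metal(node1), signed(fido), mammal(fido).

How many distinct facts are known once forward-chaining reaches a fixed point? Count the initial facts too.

Round 1 fires rule 3, rule 5, rule 7, rule 8, giving valid(fido), blue(fido), flies(fido), locked(node1).
Round 2 fires rule 13, rule 14, giving open(node1), wooden(node1).
Round 3 fires rule 1, giving hot(fido).
Round 4 fires rule 9, rule 11, giving bird(fido), ready(fido).
Round 5 fires rule 2, giving bird(node1).
Round 6 fires rule 15, giving stale(node1).
Closure: {approved(node1), bird(fido), bird(node1), blue(fido), closed(fido), cold(node1), flagged(node1), flies(fido), green(node1), has_feathers(node1), hot(fido), locked(node1), mammal(fido), metal(node1), open(node1), penguin(node1), ready(fido), red(fido), signed(fido), stale(node1), valid(fido), wooden(node1)} — 22 facts.

22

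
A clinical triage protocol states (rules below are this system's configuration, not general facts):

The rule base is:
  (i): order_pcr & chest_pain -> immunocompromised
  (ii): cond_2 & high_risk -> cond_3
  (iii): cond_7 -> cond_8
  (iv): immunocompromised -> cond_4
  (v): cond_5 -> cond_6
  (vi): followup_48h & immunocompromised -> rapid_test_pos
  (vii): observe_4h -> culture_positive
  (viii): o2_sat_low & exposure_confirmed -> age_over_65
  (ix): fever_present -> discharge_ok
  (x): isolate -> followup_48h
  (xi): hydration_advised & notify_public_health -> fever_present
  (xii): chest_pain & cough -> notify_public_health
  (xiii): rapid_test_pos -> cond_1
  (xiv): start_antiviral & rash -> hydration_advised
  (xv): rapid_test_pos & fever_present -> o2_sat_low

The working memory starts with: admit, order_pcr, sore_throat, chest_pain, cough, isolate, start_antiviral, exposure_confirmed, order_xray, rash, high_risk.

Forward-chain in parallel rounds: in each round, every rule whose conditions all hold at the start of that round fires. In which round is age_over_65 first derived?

Round 1 — (i), (x), (xii), (xiv), derive immunocompromised, followup_48h, notify_public_health, hydration_advised.
Round 2 — (iv), (vi), (xi), derive cond_4, rapid_test_pos, fever_present.
Round 3 — (ix), (xiii), (xv), derive discharge_ok, cond_1, o2_sat_low.
Round 4 — (viii), derive age_over_65.
age_over_65 first appears in round 4.

4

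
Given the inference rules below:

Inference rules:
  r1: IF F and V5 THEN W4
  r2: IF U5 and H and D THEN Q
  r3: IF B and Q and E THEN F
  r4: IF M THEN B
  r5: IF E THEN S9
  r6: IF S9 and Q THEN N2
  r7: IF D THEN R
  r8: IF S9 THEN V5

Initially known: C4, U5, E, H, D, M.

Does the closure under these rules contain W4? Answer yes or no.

yes

Round 1: r2 [IF U5 and H and D THEN Q]; r4 [IF M THEN B]; r5 [IF E THEN S9]; r7 [IF D THEN R]. Adds Q, B, S9, R.
Round 2: r3 [IF B and Q and E THEN F]; r6 [IF S9 and Q THEN N2]; r8 [IF S9 THEN V5]. Adds F, N2, V5.
Round 3: r1 [IF F and V5 THEN W4]. Adds W4.
W4 appears in round 3, so it is derivable.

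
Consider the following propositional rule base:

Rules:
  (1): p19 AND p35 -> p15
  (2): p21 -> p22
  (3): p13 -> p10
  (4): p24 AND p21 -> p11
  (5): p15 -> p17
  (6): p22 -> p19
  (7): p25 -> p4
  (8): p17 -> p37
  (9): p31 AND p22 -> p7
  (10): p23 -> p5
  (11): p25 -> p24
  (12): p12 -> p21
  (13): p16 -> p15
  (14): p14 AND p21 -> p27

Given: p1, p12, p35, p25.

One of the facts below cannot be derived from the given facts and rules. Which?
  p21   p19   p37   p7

[1] (7) [p25 -> p4]; (11) [p25 -> p24]; (12) [p12 -> p21]. ⇒ new: p4, p24, p21.
[2] (2) [p21 -> p22]; (4) [p24 AND p21 -> p11]. ⇒ new: p22, p11.
[3] (6) [p22 -> p19]. ⇒ new: p19.
[4] (1) [p19 AND p35 -> p15]. ⇒ new: p15.
[5] (5) [p15 -> p17]. ⇒ new: p17.
[6] (8) [p17 -> p37]. ⇒ new: p37.
Derived: p37 (round 6), p21 (round 1), p19 (round 3). p7 never appears in any round.

p7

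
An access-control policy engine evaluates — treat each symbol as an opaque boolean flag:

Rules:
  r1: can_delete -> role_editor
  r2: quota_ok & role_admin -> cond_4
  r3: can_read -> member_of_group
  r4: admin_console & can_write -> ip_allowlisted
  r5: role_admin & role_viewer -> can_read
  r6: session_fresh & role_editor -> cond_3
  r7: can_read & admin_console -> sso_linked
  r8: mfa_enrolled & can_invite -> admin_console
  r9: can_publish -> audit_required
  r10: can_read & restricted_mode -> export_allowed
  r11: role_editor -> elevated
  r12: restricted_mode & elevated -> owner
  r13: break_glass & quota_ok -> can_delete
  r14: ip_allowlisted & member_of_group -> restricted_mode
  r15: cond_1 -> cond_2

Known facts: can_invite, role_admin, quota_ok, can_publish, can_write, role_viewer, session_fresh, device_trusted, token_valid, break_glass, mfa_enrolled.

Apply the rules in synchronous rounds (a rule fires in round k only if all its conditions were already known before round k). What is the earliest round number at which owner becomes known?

Round 1 fires r2, r5, r8, r9, r13, giving cond_4, can_read, admin_console, audit_required, can_delete.
Round 2 fires r1, r3, r4, r7, giving role_editor, member_of_group, ip_allowlisted, sso_linked.
Round 3 fires r6, r11, r14, giving cond_3, elevated, restricted_mode.
Round 4 fires r10, r12, giving export_allowed, owner.
owner first appears in round 4.

4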